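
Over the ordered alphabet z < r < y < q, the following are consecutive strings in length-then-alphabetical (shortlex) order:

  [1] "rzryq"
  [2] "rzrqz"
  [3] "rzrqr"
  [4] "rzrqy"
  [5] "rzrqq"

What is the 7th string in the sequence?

rzyzr

Advancing 2 positions from rzrqq through rzrqq → rzyzz reaches term 7.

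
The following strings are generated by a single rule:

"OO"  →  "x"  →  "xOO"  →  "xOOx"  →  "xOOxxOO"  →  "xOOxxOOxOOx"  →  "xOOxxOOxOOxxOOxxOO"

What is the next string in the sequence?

xOOxxOOxOOxxOOxxOOxOOxxOOxOOx

Each term (from the third on) is the previous term followed by the one before it: term 3 = x·OO = xOO.
Continuing: xOOxxOOxOOxxOOxxOO · xOOxxOOxOOx gives term 8.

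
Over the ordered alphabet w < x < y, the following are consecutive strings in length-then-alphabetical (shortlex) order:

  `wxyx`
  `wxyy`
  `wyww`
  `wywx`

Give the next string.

Treat wywx as a base-3 numeral over the given alphabet and add one, carrying through any trailing y's.

wywy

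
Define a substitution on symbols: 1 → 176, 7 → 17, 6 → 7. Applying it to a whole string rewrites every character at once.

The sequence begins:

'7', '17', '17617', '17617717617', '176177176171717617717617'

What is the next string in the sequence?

φ(176177176171717617717617) expands symbol-by-symbol to 176 17 7 176 17 17 176 17 7 176 17 176 17 176 17 7 176 17 17 176 17 7 176 17; joining the 24 pieces gives the next term.

17617717617171761771761717617176177176171717617717617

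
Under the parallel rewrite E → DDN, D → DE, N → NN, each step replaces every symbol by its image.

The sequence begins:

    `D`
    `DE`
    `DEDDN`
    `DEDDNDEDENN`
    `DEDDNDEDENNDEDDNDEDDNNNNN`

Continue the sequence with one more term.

φ(DEDDNDEDENNDEDDNDEDDNNNNN) expands symbol-by-symbol to DE DDN DE DE NN DE DDN DE DDN NN NN DE DDN DE DE NN DE DDN DE DE NN NN NN NN NN; joining the 25 pieces gives the next term.

DEDDNDEDENNDEDDNDEDDNNNNNDEDDNDEDENNDEDDNDEDENNNNNNNNNN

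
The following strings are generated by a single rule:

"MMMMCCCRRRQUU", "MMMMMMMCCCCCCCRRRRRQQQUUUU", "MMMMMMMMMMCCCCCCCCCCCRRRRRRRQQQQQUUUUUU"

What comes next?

MMMMMMMMMMMMMCCCCCCCCCCCCCCCRRRRRRRRRQQQQQQQUUUUUUUU

Term n consists of 3n+1 M's, followed by 4n-1 C's, followed by 2n+1 R's, followed by 2n-1 Q's, followed by 2n U's (n = 1, 2, …).
At n = 4 the blocks have lengths 13, 15, 9, 7, 8.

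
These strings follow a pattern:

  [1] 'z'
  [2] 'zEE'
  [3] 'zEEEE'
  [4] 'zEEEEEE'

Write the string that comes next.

Each term is the previous one with EE appended.
One more step from zEEEEEE gives the answer.

zEEEEEEEE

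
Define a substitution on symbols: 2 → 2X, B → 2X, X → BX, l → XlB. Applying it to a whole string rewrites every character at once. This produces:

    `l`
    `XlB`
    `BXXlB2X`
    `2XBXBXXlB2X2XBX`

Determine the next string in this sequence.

Rewriting the 15 symbols of 2XBXBXXlB2X2XBX one by one yields 2X BX 2X BX 2X BX BX XlB 2X 2X BX 2X BX 2X BX; concatenated:

2XBX2XBX2XBXBXXlB2X2XBX2XBX2XBX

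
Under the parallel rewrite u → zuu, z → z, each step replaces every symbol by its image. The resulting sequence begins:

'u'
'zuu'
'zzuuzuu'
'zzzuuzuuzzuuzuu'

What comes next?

Rewriting the 15 symbols of zzzuuzuuzzuuzuu one by one yields z z z zuu zuu z zuu zuu z z zuu zuu z zuu zuu; concatenated:

zzzzuuzuuzzuuzuuzzzuuzuuzzuuzuu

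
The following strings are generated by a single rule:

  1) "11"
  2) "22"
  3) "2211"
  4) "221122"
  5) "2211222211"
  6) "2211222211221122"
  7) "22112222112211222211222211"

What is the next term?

221122221122112222112222112211222211221122

This is a Fibonacci-style word recurrence s(k) = s(k−1)·s(k−2): e.g. 22·11 = 2211.
So term 8 is 22112222112211222211222211·2211222211221122.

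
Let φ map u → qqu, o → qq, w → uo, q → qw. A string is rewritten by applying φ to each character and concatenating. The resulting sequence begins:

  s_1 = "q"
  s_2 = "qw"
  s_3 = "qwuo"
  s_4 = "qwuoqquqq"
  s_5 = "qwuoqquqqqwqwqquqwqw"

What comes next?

qwuoqquqqqwqwqquqwqwqwuoqwuoqwqwqquqwuoqwuo

φ(qwuoqquqqqwqwqquqwqw) expands symbol-by-symbol to qw uo qqu qq qw qw qqu qw qw qw uo qw uo qw qw qqu qw uo qw uo; joining the 20 pieces gives the next term.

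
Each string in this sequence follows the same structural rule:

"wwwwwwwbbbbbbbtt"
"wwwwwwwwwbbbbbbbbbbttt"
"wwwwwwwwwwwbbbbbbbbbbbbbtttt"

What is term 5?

The n-th term is 2n+3 w's then 3n+1 b's then n t's, where the shown terms are n = 2, 3, 4.
For term 5, n = 6, so the run lengths are 15, 19, 6.

wwwwwwwwwwwwwwwbbbbbbbbbbbbbbbbbbbtttttt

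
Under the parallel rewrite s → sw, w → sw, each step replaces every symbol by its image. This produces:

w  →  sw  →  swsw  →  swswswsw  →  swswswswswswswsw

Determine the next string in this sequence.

Applying the rule to each of the 16 symbols of swswswswswswswsw gives the pieces sw sw sw sw sw sw sw sw sw sw sw sw sw sw sw sw, which concatenate to the answer.

swswswswswswswswswswswswswswswsw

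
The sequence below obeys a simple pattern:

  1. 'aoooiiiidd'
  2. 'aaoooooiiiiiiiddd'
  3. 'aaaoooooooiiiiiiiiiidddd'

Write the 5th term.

aaaaaoooooooooooiiiiiiiiiiiiiiiidddddd

Reading off run lengths: a runs 1, 2, 3; o runs 3, 5, 7; i runs 4, 7, 10; d runs 2, 3, 4 — each is linear in n (n = 1, 2, …).
Setting n = 5 gives 5, 11, 16, 6 characters in each block.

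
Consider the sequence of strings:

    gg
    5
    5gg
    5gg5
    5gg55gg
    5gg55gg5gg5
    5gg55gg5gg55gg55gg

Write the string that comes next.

5gg55gg5gg55gg55gg5gg55gg5gg5

Each term (from the third on) is the previous term followed by the one before it: term 3 = 5·gg = 5gg.
Continuing: 5gg55gg5gg55gg55gg · 5gg55gg5gg5 gives term 8.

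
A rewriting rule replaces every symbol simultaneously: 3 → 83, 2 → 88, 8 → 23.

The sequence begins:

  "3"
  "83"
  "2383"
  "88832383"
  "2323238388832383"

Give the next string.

Rewriting the 16 symbols of 2323238388832383 one by one yields 88 83 88 83 88 83 23 83 23 23 23 83 88 83 23 83; concatenated:

88838883888323832323238388832383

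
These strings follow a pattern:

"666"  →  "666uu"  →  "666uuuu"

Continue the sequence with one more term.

666uuuuuu

Each term is the previous one with uu appended.
So the next term is 666uuuu·uu.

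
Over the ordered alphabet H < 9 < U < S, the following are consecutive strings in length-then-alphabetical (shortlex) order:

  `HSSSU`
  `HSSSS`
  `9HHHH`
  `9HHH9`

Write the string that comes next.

Find the rightmost character of 9HHH9 below S, bump it to the next letter, and reset everything to its right to H.

9HHHU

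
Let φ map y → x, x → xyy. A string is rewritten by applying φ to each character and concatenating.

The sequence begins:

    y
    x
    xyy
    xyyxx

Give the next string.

xyyxxxyyxyy

Apply φ to xyyxx symbol by symbol: x→xyy, y→x, y→x, x→xyy, x→xyy; joined: xyy x x xyy xyy.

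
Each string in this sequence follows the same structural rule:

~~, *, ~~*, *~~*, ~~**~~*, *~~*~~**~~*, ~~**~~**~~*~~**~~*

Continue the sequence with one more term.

This is a Fibonacci-style word recurrence s(k) = s(k−2)·s(k−1): e.g. ~~·* = ~~*.
The next term joins *~~*~~**~~* and ~~**~~**~~*~~**~~*.

*~~*~~**~~*~~**~~**~~*~~**~~*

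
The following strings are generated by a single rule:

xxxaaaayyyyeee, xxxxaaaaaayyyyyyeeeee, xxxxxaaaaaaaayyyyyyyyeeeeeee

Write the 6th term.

Term n consists of n+1 x's, followed by 2n a's, followed by 2n y's, followed by 2n-1 e's, where the shown terms are n = 2, 3, 4.
Setting n = 7 gives 8, 14, 14, 13 characters in each block.

xxxxxxxxaaaaaaaaaaaaaayyyyyyyyyyyyyyeeeeeeeeeeeee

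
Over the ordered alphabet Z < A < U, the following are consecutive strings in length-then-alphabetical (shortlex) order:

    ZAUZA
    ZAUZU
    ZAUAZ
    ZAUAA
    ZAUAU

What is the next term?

Treat ZAUAU as a base-3 numeral over the given alphabet and add one, carrying through any trailing U's.

ZAUUZ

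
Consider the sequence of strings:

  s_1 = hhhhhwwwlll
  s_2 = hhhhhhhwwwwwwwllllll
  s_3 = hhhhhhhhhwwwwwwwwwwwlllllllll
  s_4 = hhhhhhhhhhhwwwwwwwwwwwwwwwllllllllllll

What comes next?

hhhhhhhhhhhhhwwwwwwwwwwwwwwwwwwwlllllllllllllll

Term n consists of 2n+3 h's, followed by 4n-1 w's, followed by 3n l's (n = 1, 2, …).
Setting n = 5 gives 13, 19, 15 characters in each block.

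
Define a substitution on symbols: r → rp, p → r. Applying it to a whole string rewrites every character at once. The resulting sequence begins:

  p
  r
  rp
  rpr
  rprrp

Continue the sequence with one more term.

Expanding rprrp: r→rp, p→r, r→rp, r→rp, p→r. Concatenated: rp r rp rp r.

rprrprpr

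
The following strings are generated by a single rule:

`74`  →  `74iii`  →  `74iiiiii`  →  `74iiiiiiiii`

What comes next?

74iiiiiiiiiiii

Each term is the previous one with iii appended.
One more step from 74iiiiiiiii gives the answer.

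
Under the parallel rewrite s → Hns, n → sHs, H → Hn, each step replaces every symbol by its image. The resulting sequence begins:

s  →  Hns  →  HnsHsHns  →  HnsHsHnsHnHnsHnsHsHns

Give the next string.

HnsHsHnsHnHnsHnsHsHnsHnsHsHnsHsHnsHnsHsHnsHnHnsHnsHsHns

Applying the rule to each of the 21 symbols of HnsHsHnsHnHnsHnsHsHns gives the pieces Hn sHs Hns Hn Hns Hn sHs Hns Hn sHs Hn sHs Hns Hn sHs Hns Hn Hns Hn sHs Hns, which concatenate to the answer.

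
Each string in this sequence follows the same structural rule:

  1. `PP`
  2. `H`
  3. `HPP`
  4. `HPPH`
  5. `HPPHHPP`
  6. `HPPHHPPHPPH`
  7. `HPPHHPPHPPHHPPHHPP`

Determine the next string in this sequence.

HPPHHPPHPPHHPPHHPPHPPHHPPHPPH

Each term (from the third on) is the previous term followed by the one before it: term 3 = H·PP = HPP.
So term 8 is HPPHHPPHPPHHPPHHPP·HPPHHPPHPPH.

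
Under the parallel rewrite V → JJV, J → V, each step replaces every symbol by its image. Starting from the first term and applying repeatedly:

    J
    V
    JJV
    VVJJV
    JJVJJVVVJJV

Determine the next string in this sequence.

Expanding JJVJJVVVJJV: J→V, J→V, V→JJV, J→V, J→V, V→JJV, V→JJV, V→JJV, J→V, J→V, V→JJV. Concatenated: V V JJV V V JJV JJV JJV V V JJV.

VVJJVVVJJVJJVJJVVVJJV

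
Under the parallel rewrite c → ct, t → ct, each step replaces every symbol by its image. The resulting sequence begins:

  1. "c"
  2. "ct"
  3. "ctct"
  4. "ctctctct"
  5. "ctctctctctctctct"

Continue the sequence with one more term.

Applying the rule to each of the 16 symbols of ctctctctctctctct gives the pieces ct ct ct ct ct ct ct ct ct ct ct ct ct ct ct ct, which concatenate to the answer.

ctctctctctctctctctctctctctctctct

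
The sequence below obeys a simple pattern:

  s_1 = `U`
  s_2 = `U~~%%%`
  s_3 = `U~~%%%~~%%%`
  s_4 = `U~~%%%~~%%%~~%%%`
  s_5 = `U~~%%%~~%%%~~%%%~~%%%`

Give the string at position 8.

Every step adds ~~%%% to the end: s(k+1) = s(k)·~~%%%.
From U~~%%%~~%%%~~%%%~~%%%, 3 further steps: U~~%%%~~%%%~~%%%~~%%% → U~~%%%~~%%%~~%%%~~%%%~~%%% → U~~%%%~~%%%~~%%%~~%%%~~%%%~~%%% → (answer).

U~~%%%~~%%%~~%%%~~%%%~~%%%~~%%%~~%%%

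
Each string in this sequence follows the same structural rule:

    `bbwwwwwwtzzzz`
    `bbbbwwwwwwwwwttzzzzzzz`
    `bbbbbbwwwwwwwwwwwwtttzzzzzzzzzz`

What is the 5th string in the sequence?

bbbbbbbbbbwwwwwwwwwwwwwwwwwwtttttzzzzzzzzzzzzzzzz

The n-th term is 2n b's then 3n+3 w's then n t's then 3n+1 z's (n = 1, 2, …).
Setting n = 5 gives 10, 18, 5, 16 characters in each block.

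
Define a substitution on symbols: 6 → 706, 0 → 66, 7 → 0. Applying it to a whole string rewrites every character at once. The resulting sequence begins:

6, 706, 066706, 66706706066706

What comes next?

70670606670606670666706706066706

φ(66706706066706) expands symbol-by-symbol to 706 706 0 66 706 0 66 706 66 706 706 0 66 706; joining the 14 pieces gives the next term.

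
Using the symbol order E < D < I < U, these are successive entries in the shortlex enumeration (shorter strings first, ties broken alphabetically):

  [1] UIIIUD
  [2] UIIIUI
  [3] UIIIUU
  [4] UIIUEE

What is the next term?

Treat UIIUEE as a base-4 numeral over the given alphabet and add one, carrying through any trailing U's.

UIIUED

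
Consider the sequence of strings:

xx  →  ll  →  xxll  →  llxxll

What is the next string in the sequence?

Each term (from the third on) is the two preceding terms concatenated in order: term 3 = xx·ll = xxll.
Continuing: xxll · llxxll gives term 5.

xxllllxxll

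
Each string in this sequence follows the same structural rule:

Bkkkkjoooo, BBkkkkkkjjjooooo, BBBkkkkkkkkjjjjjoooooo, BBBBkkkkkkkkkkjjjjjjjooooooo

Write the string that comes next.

Term n consists of n B's, followed by 2n+2 k's, followed by 2n-1 j's, followed by n+3 o's (n = 1, 2, …).
For the next term, n = 5, so the run lengths are 5, 12, 9, 8.

BBBBBkkkkkkkkkkkkjjjjjjjjjoooooooo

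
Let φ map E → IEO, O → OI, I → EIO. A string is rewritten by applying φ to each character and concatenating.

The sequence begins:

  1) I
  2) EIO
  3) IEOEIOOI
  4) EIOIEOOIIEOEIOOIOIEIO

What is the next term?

IEOEIOOIEIOIEOOIOIEIOEIOIEOOIIEOEIOOIOIEIOOIEIOIEOEIOOI

φ(EIOIEOOIIEOEIOOIOIEIO) expands symbol-by-symbol to IEO EIO OI EIO IEO OI OI EIO EIO IEO OI IEO EIO OI OI EIO OI EIO IEO EIO OI; joining the 21 pieces gives the next term.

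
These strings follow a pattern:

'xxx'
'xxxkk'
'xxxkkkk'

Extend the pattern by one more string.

xxxkkkkkk

The strings grow by a fixed suffix kk each time.
So the next term is xxxkkkk·kk.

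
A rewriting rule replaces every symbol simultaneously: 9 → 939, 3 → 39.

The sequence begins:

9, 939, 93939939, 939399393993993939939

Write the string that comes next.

9393993939939939399393993993939939939399393993993939939

φ(939399393993993939939) expands symbol-by-symbol to 939 39 939 39 939 939 39 939 39 939 939 39 939 939 39 939 39 939 939 39 939; joining the 21 pieces gives the next term.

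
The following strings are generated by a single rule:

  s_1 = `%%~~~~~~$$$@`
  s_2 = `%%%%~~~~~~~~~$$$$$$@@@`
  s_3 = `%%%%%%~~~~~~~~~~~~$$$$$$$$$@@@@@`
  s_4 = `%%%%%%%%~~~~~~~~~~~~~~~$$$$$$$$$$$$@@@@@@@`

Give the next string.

Term n consists of 2n %'s, followed by 3n+3 ~'s, followed by 3n $'s, followed by 2n-1 @'s (n = 1, 2, …).
At n = 5 the blocks have lengths 10, 18, 15, 9.

%%%%%%%%%%~~~~~~~~~~~~~~~~~~$$$$$$$$$$$$$$$@@@@@@@@@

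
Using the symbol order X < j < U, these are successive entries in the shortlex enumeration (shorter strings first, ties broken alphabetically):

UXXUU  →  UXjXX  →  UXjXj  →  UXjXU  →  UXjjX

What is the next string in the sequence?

UXjjj

The successor of UXjjX increments the rightmost position that isn't already U and resets every position after it to X.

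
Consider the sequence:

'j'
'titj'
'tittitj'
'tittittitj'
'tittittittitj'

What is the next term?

tittittittittitj

Every step adds tit at the front: s(k+1) = tit·s(k).
One more step from tittittittitj gives the answer.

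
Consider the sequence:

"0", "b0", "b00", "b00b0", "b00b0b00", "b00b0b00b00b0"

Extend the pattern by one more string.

b00b0b00b00b0b00b0b00

This is a Fibonacci-style word recurrence s(k) = s(k−1)·s(k−2): e.g. b0·0 = b00.
Continuing: b00b0b00b00b0 · b00b0b00 gives term 7.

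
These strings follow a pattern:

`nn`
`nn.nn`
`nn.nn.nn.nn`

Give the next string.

Every step duplicates the string with '.' between the halves.
Doubling nn.nn.nn.nn with '.' between the halves:

nn.nn.nn.nn.nn.nn.nn.nn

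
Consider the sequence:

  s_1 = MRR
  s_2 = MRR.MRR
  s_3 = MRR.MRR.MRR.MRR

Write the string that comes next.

MRR.MRR.MRR.MRR.MRR.MRR.MRR.MRR

Each string is two copies of the previous one joined by '.'.
So the next term is two copies of MRR.MRR.MRR.MRR with '.' between the halves.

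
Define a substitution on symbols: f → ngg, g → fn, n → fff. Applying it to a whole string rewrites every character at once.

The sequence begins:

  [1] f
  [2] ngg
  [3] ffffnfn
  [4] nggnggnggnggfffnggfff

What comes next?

φ(nggnggnggnggfffnggfff) expands symbol-by-symbol to fff fn fn fff fn fn fff fn fn fff fn fn ngg ngg ngg fff fn fn ngg ngg ngg; joining the 21 pieces gives the next term.

ffffnfnffffnfnffffnfnffffnfnnggnggnggffffnfnnggnggngg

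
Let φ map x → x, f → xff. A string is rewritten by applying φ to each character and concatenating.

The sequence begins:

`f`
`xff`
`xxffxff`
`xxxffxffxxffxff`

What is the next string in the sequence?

Rewriting the 15 symbols of xxxffxffxxffxff one by one yields x x x xff xff x xff xff x x xff xff x xff xff; concatenated:

xxxxffxffxxffxffxxxffxffxxffxff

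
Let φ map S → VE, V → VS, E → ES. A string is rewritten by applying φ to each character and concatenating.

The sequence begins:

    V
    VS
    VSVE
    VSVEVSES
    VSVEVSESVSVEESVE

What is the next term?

VSVEVSESVSVEESVEVSVEVSESESVEVSES

φ(VSVEVSESVSVEESVE) expands symbol-by-symbol to VS VE VS ES VS VE ES VE VS VE VS ES ES VE VS ES; joining the 16 pieces gives the next term.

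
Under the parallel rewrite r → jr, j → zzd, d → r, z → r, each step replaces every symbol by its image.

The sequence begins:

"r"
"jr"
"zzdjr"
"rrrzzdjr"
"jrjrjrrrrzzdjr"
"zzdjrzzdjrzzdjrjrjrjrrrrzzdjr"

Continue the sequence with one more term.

Rewriting the 29 symbols of zzdjrzzdjrzzdjrjrjrjrrrrzzdjr one by one yields r r r zzd jr r r r zzd jr r r r zzd jr zzd jr zzd jr zzd jr jr jr jr r r r zzd jr; concatenated:

rrrzzdjrrrrzzdjrrrrzzdjrzzdjrzzdjrzzdjrjrjrjrrrrzzdjr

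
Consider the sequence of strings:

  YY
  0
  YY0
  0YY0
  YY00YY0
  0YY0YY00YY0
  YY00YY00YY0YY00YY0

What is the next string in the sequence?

0YY0YY00YY0YY00YY00YY0YY00YY0

From term 3 onward, concatenate the second-to-last term with the last: YY·0 = YY0, 0·YY0 = 0YY0, …
The next term joins 0YY0YY00YY0 and YY00YY00YY0YY00YY0.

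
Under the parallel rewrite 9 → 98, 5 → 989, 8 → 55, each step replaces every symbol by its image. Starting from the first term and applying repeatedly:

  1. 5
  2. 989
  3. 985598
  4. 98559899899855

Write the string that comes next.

98559899899855989855989855989989

Replace each of the 14 characters of 98559899899855 in place — 98 55 989 989 98 55 98 98 55 98 98 55 989 989 — and concatenate.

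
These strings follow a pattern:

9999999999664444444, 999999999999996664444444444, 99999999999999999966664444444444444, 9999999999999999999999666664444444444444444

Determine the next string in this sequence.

Reading off run lengths: 9 runs 10, 14, 18, 22; 6 runs 2, 3, 4, 5; 4 runs 7, 10, 13, 16 — each is linear in n, where the shown terms are n = 2, 3, 4, 5.
At n = 6 the blocks have lengths 26, 6, 19.

999999999999999999999999996666664444444444444444444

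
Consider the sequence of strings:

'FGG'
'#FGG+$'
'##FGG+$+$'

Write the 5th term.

####FGG+$+$+$+$

Every step adds # to the front and +$ to the end of the previous string.
From ##FGG+$+$, 2 further steps: ##FGG+$+$ → ###FGG+$+$+$ → (answer).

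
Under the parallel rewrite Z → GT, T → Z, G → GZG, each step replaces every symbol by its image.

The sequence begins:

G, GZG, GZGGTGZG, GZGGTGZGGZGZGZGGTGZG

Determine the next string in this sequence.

Applying the rule to each of the 20 symbols of GZGGTGZGGZGZGZGGTGZG gives the pieces GZG GT GZG GZG Z GZG GT GZG GZG GT GZG GT GZG GT GZG GZG Z GZG GT GZG, which concatenate to the answer.

GZGGTGZGGZGZGZGGTGZGGZGGTGZGGTGZGGTGZGGZGZGZGGTGZG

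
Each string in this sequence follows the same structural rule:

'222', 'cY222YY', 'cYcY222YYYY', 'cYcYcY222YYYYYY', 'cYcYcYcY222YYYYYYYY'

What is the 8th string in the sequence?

s(k+1) = cY·s(k)·YY, so each term gains cY as a prefix and YY as a suffix.
From cYcYcYcY222YYYYYYYY, 3 further steps: cYcYcYcY222YYYYYYYY → cYcYcYcYcY222YYYYYYYYYY → cYcYcYcYcYcY222YYYYYYYYYYYY → (answer).

cYcYcYcYcYcYcY222YYYYYYYYYYYYYY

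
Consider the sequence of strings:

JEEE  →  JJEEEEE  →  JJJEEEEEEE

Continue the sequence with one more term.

JJJJEEEEEEEEE

Term n consists of n J's, followed by 2n+1 E's (n = 1, 2, …).
Setting n = 4 gives 4, 9 characters in each block.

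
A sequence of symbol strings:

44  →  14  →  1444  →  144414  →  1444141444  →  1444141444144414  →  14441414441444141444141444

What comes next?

144414144414441414441414441444141444144414

Each term (from the third on) is the previous term followed by the one before it: term 3 = 14·44 = 1444.
The next term joins 14441414441444141444141444 and 1444141444144414.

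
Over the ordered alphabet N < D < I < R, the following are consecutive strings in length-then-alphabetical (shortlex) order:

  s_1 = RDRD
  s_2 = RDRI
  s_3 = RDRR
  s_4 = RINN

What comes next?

RIND

Find the rightmost character of RINN below R, bump it to the next letter, and reset everything to its right to N.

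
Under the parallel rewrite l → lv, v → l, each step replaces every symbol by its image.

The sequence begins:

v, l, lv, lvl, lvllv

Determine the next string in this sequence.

Expanding lvllv: l→lv, v→l, l→lv, l→lv, v→l. Concatenated: lv l lv lv l.

lvllvlvl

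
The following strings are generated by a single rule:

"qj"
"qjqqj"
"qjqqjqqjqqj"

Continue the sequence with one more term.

qjqqjqqjqqjqqjqqjqqjqqj

s(k+1) = s(k)·q·s(k) — each term doubles the last with 'q' between the halves.
One more doubling of qjqqjqqjqqj gives the answer.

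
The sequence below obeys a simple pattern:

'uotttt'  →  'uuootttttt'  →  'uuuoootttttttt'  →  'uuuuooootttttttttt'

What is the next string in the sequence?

The n-th term is n-1 u's then n-1 o's then 2n t's, where the shown terms are n = 2, 3, 4, 5.
At n = 6 the blocks have lengths 5, 5, 12.

uuuuuoooootttttttttttt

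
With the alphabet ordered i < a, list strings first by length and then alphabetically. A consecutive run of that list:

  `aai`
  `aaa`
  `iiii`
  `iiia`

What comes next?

Treat iiia as a base-2 numeral over the given alphabet and add one, carrying through any trailing a's.

iiai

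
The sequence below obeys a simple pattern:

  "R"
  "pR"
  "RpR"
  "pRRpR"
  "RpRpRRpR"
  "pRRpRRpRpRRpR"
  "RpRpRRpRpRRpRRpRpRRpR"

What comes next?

From term 3 onward, concatenate the second-to-last term with the last: R·pR = RpR, pR·RpR = pRRpR, …
So term 8 is pRRpRRpRpRRpR·RpRpRRpRpRRpRRpRpRRpR.

pRRpRRpRpRRpRRpRpRRpRpRRpRRpRpRRpR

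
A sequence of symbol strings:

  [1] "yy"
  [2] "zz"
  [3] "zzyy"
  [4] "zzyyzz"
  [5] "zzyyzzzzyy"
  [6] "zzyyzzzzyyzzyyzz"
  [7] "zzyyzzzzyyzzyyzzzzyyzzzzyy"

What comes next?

zzyyzzzzyyzzyyzzzzyyzzzzyyzzyyzzzzyyzzyyzz

This is a Fibonacci-style word recurrence s(k) = s(k−1)·s(k−2): e.g. zz·yy = zzyy.
So term 8 is zzyyzzzzyyzzyyzzzzyyzzzzyy·zzyyzzzzyyzzyyzz.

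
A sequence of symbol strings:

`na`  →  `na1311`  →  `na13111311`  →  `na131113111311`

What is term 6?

Each term is the previous one with 1311 appended.
From na131113111311, 2 further steps: na131113111311 → na1311131113111311 → (answer).

na13111311131113111311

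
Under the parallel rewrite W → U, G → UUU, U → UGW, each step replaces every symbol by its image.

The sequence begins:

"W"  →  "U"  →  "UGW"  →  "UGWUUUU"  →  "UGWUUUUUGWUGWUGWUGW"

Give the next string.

UGWUUUUUGWUGWUGWUGWUGWUUUUUGWUUUUUGWUUUUUGWUUUU

φ(UGWUUUUUGWUGWUGWUGW) expands symbol-by-symbol to UGW UUU U UGW UGW UGW UGW UGW UUU U UGW UUU U UGW UUU U UGW UUU U; joining the 19 pieces gives the next term.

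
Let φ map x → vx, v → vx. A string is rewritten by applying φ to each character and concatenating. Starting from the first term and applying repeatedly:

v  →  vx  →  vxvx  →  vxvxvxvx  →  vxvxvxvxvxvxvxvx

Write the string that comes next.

vxvxvxvxvxvxvxvxvxvxvxvxvxvxvxvx

Replace each of the 16 characters of vxvxvxvxvxvxvxvx in place — vx vx vx vx vx vx vx vx vx vx vx vx vx vx vx vx — and concatenate.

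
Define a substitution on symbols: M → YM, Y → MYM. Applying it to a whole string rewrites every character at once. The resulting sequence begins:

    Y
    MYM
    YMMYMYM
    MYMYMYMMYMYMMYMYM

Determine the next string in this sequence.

Rewriting the 17 symbols of MYMYMYMMYMYMMYMYM one by one yields YM MYM YM MYM YM MYM YM YM MYM YM MYM YM YM MYM YM MYM YM; concatenated:

YMMYMYMMYMYMMYMYMYMMYMYMMYMYMYMMYMYMMYMYM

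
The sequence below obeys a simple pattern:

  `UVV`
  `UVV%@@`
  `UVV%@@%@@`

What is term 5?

The strings grow by a fixed suffix %@@ each time.
From UVV%@@%@@, 2 further steps: UVV%@@%@@ → UVV%@@%@@%@@ → (answer).

UVV%@@%@@%@@%@@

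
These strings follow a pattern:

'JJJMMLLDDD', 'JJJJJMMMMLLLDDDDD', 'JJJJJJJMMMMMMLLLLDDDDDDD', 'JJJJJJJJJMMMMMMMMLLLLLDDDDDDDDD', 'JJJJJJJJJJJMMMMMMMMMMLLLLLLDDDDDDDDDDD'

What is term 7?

JJJJJJJJJJJJJJJMMMMMMMMMMMMMMLLLLLLLLDDDDDDDDDDDDDDD

The n-th term is 2n+1 J's then 2n M's then n+1 L's then 2n+1 D's (n = 1, 2, …).
At n = 7 the blocks have lengths 15, 14, 8, 15.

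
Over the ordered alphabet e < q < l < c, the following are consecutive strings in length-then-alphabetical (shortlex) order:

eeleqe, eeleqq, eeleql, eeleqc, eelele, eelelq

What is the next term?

Treat eelelq as a base-4 numeral over the given alphabet and add one, carrying through any trailing c's.

eelell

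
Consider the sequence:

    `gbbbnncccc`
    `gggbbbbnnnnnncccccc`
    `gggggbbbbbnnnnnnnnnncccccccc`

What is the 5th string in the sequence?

Each string has the form g^{2n-1} b^{n+2} n^{4n-2} c^{2n+2} (n = 1, 2, …).
At n = 5 the blocks have lengths 9, 7, 18, 12.

gggggggggbbbbbbbnnnnnnnnnnnnnnnnnncccccccccccc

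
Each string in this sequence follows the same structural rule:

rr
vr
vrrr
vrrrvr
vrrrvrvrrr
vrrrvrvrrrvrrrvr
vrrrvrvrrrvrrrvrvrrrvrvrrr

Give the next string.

vrrrvrvrrrvrrrvrvrrrvrvrrrvrrrvrvrrrvrrrvr

From term 3 onward, concatenate the last term with the second-to-last: vr·rr = vrrr, vrrr·vr = vrrrvr, …
So term 8 is vrrrvrvrrrvrrrvrvrrrvrvrrr·vrrrvrvrrrvrrrvr.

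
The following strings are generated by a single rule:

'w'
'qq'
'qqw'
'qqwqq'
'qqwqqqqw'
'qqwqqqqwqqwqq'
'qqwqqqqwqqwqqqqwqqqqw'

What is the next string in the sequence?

This is a Fibonacci-style word recurrence s(k) = s(k−1)·s(k−2): e.g. qq·w = qqw.
The next term joins qqwqqqqwqqwqqqqwqqqqw and qqwqqqqwqqwqq.

qqwqqqqwqqwqqqqwqqqqwqqwqqqqwqqwqq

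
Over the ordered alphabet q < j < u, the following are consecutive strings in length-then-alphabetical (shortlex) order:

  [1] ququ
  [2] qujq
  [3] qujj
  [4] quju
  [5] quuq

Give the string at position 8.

jqqq

Stepping forward 3 times from quuq: quuq → quuj → quuu, then the target.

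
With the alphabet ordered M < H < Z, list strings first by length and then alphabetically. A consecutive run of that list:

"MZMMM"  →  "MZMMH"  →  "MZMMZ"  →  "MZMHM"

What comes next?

Treat MZMHM as a base-3 numeral over the given alphabet and add one, carrying through any trailing Z's.

MZMHH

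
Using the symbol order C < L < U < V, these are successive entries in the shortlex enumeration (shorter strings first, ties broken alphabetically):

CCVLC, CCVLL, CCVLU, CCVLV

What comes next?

CCVUC

Find the rightmost character of CCVLV below V, bump it to the next letter, and reset everything to its right to C.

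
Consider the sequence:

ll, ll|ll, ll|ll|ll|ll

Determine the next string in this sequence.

Each string is two copies of the previous one joined by '|'.
Doubling ll|ll|ll|ll with '|' between the halves:

ll|ll|ll|ll|ll|ll|ll|ll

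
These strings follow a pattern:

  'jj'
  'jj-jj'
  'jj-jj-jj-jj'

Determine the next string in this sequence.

Every step duplicates the string with '-' between the halves.
Doubling jj-jj-jj-jj with '-' between the halves:

jj-jj-jj-jj-jj-jj-jj-jj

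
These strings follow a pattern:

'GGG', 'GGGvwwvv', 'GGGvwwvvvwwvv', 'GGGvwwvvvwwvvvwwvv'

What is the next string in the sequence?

Each term is the previous one with vwwvv appended.
One more step from GGGvwwvvvwwvvvwwvv gives the answer.

GGGvwwvvvwwvvvwwvvvwwvv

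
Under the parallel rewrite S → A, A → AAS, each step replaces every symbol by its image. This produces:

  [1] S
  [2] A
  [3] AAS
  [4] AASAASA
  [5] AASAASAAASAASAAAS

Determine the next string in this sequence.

AASAASAAASAASAAASAASAASAAASAASAAASAASAASA

Replace each of the 17 characters of AASAASAAASAASAAAS in place — AAS AAS A AAS AAS A AAS AAS AAS A AAS AAS A AAS AAS AAS A — and concatenate.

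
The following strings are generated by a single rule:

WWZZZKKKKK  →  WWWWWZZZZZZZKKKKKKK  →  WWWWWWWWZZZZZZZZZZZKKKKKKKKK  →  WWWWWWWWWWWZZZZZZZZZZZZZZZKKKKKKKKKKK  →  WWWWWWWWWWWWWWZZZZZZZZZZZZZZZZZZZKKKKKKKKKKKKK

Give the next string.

Each string has the form W^{3n-1} Z^{4n-1} K^{2n+3} (n = 1, 2, …).
For the next term, n = 6, so the run lengths are 17, 23, 15.

WWWWWWWWWWWWWWWWWZZZZZZZZZZZZZZZZZZZZZZZKKKKKKKKKKKKKKK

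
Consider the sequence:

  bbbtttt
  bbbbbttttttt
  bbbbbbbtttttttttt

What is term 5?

Term n consists of 2n+1 b's, followed by 3n+1 t's (n = 1, 2, …).
At n = 5 the blocks have lengths 11, 16.

bbbbbbbbbbbtttttttttttttttt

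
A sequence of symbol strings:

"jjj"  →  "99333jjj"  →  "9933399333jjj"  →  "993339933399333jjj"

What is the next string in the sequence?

The strings grow by a fixed prefix 99333 each time.
Applying this once more to 993339933399333jjj:

99333993339933399333jjj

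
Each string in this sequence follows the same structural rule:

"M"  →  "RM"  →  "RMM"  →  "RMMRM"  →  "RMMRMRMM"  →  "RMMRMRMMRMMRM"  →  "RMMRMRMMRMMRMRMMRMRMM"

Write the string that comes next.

RMMRMRMMRMMRMRMMRMRMMRMMRMRMMRMMRM

Each term (from the third on) is the previous term followed by the one before it: term 3 = RM·M = RMM.
So term 8 is RMMRMRMMRMMRMRMMRMRMM·RMMRMRMMRMMRM.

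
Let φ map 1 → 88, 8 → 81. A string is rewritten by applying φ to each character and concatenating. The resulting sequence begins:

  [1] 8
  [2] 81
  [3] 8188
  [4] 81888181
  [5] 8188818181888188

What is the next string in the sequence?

Applying the rule to each of the 16 symbols of 8188818181888188 gives the pieces 81 88 81 81 81 88 81 88 81 88 81 81 81 88 81 81, which concatenate to the answer.

81888181818881888188818181888181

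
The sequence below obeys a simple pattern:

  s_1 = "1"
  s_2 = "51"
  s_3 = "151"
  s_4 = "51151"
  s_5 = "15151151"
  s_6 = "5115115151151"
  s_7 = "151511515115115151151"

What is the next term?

This is a Fibonacci-style word recurrence s(k) = s(k−2)·s(k−1): e.g. 1·51 = 151.
The next term joins 5115115151151 and 151511515115115151151.

5115115151151151511515115115151151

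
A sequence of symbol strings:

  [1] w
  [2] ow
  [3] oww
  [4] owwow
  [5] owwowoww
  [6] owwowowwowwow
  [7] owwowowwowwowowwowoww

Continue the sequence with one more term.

This is a Fibonacci-style word recurrence s(k) = s(k−1)·s(k−2): e.g. ow·w = oww.
Continuing: owwowowwowwowowwowoww · owwowowwowwow gives term 8.

owwowowwowwowowwowowwowwowowwowwow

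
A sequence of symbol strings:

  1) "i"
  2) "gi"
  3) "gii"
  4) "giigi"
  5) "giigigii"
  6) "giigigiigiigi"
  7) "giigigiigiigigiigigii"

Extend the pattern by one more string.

This is a Fibonacci-style word recurrence s(k) = s(k−1)·s(k−2): e.g. gi·i = gii.
Continuing: giigigiigiigigiigigii · giigigiigiigi gives term 8.

giigigiigiigigiigigiigiigigiigiigi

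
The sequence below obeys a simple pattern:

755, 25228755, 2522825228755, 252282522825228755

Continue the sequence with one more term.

Each term is the previous one with 25228 prepended.
Applying this once more to 252282522825228755:

25228252282522825228755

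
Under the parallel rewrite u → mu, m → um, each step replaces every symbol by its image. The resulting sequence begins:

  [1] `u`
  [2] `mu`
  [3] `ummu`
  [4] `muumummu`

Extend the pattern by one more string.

ummumuummuumummu

Rewriting each symbol of muumummu: m→um, u→mu, u→mu, m→um, u→mu, m→um, m→um, u→mu, which concatenates to um mu mu um mu um um mu.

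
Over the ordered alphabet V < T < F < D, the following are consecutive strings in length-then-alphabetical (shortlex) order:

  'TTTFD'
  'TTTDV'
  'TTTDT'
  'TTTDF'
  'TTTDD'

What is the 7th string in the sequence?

TTFVT

Stepping forward 2 times from TTTDD: TTTDD → TTFVV, then the target.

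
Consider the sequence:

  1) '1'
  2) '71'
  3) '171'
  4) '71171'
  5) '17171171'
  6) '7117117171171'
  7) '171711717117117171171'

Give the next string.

7117117171171171711717117117171171

This is a Fibonacci-style word recurrence s(k) = s(k−2)·s(k−1): e.g. 1·71 = 171.
So term 8 is 7117117171171·171711717117117171171.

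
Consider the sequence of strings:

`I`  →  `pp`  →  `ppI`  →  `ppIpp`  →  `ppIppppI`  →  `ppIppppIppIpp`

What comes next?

ppIppppIppIppppIppppI

From term 3 onward, concatenate the last term with the second-to-last: pp·I = ppI, ppI·pp = ppIpp, …
So term 7 is ppIppppIppIpp·ppIppppI.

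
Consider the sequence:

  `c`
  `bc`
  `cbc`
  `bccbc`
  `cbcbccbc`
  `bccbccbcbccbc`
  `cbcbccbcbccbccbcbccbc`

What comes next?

From term 3 onward, concatenate the second-to-last term with the last: c·bc = cbc, bc·cbc = bccbc, …
So term 8 is bccbccbcbccbc·cbcbccbcbccbccbcbccbc.

bccbccbcbccbccbcbccbcbccbccbcbccbc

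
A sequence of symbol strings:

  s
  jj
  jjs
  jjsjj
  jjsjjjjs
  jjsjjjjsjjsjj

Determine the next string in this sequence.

From term 3 onward, concatenate the last term with the second-to-last: jj·s = jjs, jjs·jj = jjsjj, …
The next term joins jjsjjjjsjjsjj and jjsjjjjs.

jjsjjjjsjjsjjjjsjjjjs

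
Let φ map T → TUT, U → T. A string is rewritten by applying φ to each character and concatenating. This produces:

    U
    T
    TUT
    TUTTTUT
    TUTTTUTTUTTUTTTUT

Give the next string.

Applying the rule to each of the 17 symbols of TUTTTUTTUTTUTTTUT gives the pieces TUT T TUT TUT TUT T TUT TUT T TUT TUT T TUT TUT TUT T TUT, which concatenate to the answer.

TUTTTUTTUTTUTTTUTTUTTTUTTUTTTUTTUTTUTTTUT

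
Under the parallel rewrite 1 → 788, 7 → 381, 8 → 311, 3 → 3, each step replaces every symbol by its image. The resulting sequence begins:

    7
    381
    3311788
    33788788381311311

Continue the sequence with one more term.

33381311311381311311331178837887883788788

φ(33788788381311311) expands symbol-by-symbol to 3 3 381 311 311 381 311 311 3 311 788 3 788 788 3 788 788; joining the 17 pieces gives the next term.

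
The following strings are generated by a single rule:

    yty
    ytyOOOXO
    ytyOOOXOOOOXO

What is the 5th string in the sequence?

ytyOOOXOOOOXOOOOXOOOOXO

The strings grow by a fixed suffix OOOXO each time.
From ytyOOOXOOOOXO, 2 further steps: ytyOOOXOOOOXO → ytyOOOXOOOOXOOOOXO → (answer).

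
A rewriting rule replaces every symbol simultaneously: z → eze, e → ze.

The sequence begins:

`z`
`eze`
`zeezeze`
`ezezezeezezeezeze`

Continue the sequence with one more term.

zeezezeezezeezezezeezezeezezezeezezeezeze

Applying the rule to each of the 17 symbols of ezezezeezezeezeze gives the pieces ze eze ze eze ze eze ze ze eze ze eze ze ze eze ze eze ze, which concatenate to the answer.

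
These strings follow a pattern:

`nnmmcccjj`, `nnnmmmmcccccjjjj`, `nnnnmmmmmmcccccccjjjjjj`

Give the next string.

Reading off run lengths: n runs 2, 3, 4; m runs 2, 4, 6; c runs 3, 5, 7; j runs 2, 4, 6 — each is linear in n (n = 1, 2, …).
Setting n = 4 gives 5, 8, 9, 8 characters in each block.

nnnnnmmmmmmmmcccccccccjjjjjjjj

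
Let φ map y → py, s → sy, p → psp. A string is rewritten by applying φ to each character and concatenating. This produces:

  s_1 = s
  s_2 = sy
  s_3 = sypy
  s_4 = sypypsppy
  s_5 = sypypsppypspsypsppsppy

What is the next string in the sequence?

φ(sypypsppypspsypsppsppy) expands symbol-by-symbol to sy py psp py psp sy psp psp py psp sy psp sy py psp sy psp psp sy psp psp py; joining the 22 pieces gives the next term.

sypypsppypspsypsppsppypspsypspsypypspsypsppspsypsppsppy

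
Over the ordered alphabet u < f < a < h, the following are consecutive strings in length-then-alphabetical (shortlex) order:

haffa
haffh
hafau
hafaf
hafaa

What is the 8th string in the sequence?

hafhf

Stepping forward 3 times from hafaa: hafaa → hafah → hafhu, then the target.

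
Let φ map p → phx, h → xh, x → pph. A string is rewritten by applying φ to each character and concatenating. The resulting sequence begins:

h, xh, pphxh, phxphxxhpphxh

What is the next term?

phxxhpphphxxhpphpphxhphxphxxhpphxh

Replace each of the 13 characters of phxphxxhpphxh in place — phx xh pph phx xh pph pph xh phx phx xh pph xh — and concatenate.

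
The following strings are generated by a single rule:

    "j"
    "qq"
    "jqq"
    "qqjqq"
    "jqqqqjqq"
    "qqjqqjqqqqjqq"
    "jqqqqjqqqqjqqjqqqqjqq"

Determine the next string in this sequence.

qqjqqjqqqqjqqjqqqqjqqqqjqqjqqqqjqq

From term 3 onward, concatenate the second-to-last term with the last: j·qq = jqq, qq·jqq = qqjqq, …
Continuing: qqjqqjqqqqjqq · jqqqqjqqqqjqqjqqqqjqq gives term 8.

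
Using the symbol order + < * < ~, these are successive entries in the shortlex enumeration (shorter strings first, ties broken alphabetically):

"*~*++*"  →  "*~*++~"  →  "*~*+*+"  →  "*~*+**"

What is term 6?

Advancing 2 positions from *~*+** through *~*+** → *~*+*~ reaches term 6.

*~*+~+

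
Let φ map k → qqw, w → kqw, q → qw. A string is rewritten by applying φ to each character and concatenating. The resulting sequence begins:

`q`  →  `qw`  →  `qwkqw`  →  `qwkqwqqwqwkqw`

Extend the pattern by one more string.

qwkqwqqwqwkqwqwqwkqwqwkqwqqwqwkqw

Applying the rule to each of the 13 symbols of qwkqwqqwqwkqw gives the pieces qw kqw qqw qw kqw qw qw kqw qw kqw qqw qw kqw, which concatenate to the answer.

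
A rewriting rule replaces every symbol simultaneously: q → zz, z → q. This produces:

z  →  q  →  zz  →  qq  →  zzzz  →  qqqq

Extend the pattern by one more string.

Apply φ to qqqq symbol by symbol: q→zz, q→zz, q→zz, q→zz; joined: zz zz zz zz.

zzzzzzzz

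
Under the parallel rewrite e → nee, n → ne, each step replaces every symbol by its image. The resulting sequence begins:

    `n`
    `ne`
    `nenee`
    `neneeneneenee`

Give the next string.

Applying the rule to each of the 13 symbols of neneeneneenee gives the pieces ne nee ne nee nee ne nee ne nee nee ne nee nee, which concatenate to the answer.

neneeneneeneeneneeneneeneeneneenee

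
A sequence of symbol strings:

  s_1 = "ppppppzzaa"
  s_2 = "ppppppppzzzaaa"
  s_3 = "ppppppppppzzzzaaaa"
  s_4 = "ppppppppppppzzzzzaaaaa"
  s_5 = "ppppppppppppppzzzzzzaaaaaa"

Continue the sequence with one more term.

ppppppppppppppppzzzzzzzaaaaaaa

Each string has the form p^{2n+2} z^{n} a^{n}, where the shown terms are n = 2, 3, 4, 5, 6.
For the next term, n = 7, so the run lengths are 16, 7, 7.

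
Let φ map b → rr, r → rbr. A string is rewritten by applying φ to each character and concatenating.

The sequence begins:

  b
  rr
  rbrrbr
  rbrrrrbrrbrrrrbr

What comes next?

φ(rbrrrrbrrbrrrrbr) expands symbol-by-symbol to rbr rr rbr rbr rbr rbr rr rbr rbr rr rbr rbr rbr rbr rr rbr; joining the 16 pieces gives the next term.

rbrrrrbrrbrrbrrbrrrrbrrbrrrrbrrbrrbrrbrrrrbr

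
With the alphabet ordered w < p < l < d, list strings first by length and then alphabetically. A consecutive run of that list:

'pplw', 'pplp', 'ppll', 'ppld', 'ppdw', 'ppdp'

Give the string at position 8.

ppdd

Continuing the enumeration 2 steps past ppdp: ppdp → ppdl → (answer).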